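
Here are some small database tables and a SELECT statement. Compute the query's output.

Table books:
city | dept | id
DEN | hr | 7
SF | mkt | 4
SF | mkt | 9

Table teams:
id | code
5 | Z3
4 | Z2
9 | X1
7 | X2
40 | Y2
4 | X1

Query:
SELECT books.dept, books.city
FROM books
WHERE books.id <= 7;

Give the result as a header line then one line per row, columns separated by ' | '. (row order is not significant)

== RESULT ==
books.dept | books.city
hr | DEN
mkt | SF

Derivation:
After WHERE (2 rows):
books.city | books.dept | books.id
DEN | hr | 7
SF | mkt | 4
After SELECT (2 rows):
books.dept | books.city
hr | DEN
mkt | SF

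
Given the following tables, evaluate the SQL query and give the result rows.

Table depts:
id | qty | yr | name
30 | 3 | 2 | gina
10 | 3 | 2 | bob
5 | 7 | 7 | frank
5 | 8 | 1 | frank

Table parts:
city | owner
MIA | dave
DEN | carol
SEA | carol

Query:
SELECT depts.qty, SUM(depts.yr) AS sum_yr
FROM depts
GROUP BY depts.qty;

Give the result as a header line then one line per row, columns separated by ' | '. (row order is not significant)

After GROUP BY (3 rows):
depts.qty | sum_yr
3 | 4
7 | 7
8 | 1

== RESULT ==
depts.qty | sum_yr
3 | 4
7 | 7
8 | 1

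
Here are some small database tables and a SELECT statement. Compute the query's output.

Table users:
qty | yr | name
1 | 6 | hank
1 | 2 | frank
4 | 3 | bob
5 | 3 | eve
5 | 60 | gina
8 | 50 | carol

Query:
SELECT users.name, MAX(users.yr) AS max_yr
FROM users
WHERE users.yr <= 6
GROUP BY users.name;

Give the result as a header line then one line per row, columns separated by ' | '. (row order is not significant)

== RESULT ==
users.name | max_yr
hank | 6
frank | 2
bob | 3
eve | 3

Derivation:
After WHERE (4 rows):
users.qty | users.yr | users.name
1 | 6 | hank
1 | 2 | frank
4 | 3 | bob
5 | 3 | eve
After GROUP BY (4 rows):
users.name | max_yr
hank | 6
frank | 2
bob | 3
eve | 3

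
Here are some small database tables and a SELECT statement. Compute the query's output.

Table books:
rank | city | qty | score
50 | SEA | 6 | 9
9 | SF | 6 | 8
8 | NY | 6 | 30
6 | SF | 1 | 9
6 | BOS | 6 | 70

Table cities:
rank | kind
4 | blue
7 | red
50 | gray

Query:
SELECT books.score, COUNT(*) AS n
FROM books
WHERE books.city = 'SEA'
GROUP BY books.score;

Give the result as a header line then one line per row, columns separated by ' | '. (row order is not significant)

After WHERE (1 rows):
books.rank | books.city | books.qty | books.score
50 | SEA | 6 | 9
After GROUP BY (1 rows):
books.score | n
9 | 1

== RESULT ==
books.score | n
9 | 1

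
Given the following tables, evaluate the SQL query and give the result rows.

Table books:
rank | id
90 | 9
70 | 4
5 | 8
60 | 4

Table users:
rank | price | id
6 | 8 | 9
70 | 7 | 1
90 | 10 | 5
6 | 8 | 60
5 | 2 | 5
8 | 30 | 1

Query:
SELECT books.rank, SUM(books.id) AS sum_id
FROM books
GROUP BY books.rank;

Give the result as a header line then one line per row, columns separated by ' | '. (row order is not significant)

After GROUP BY (4 rows):
books.rank | sum_id
90 | 9
70 | 4
5 | 8
60 | 4

== RESULT ==
books.rank | sum_id
90 | 9
70 | 4
5 | 8
60 | 4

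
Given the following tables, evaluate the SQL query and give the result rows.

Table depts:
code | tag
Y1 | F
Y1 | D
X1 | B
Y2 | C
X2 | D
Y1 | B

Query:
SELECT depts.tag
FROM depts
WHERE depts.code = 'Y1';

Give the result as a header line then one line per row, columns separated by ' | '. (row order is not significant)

== RESULT ==
depts.tag
F
D
B

Derivation:
After WHERE (3 rows):
depts.code | depts.tag
Y1 | F
Y1 | D
Y1 | B
After SELECT (3 rows):
depts.tag
F
D
B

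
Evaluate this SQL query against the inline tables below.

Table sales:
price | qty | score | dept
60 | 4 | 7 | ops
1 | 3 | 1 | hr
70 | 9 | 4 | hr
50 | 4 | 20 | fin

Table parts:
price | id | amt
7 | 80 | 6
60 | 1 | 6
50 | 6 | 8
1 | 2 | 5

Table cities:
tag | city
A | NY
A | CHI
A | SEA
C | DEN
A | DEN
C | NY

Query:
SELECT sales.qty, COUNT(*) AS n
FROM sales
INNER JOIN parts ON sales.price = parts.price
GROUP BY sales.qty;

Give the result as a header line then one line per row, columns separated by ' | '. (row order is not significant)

== RESULT ==
sales.qty | n
4 | 2
3 | 1

Derivation:
After JOIN parts (3 rows):
sales.price | sales.qty | sales.score | sales.dept | parts.price | parts.id | parts.amt
60 | 4 | 7 | ops | 60 | 1 | 6
1 | 3 | 1 | hr | 1 | 2 | 5
50 | 4 | 20 | fin | 50 | 6 | 8
After GROUP BY (2 rows):
sales.qty | n
4 | 2
3 | 1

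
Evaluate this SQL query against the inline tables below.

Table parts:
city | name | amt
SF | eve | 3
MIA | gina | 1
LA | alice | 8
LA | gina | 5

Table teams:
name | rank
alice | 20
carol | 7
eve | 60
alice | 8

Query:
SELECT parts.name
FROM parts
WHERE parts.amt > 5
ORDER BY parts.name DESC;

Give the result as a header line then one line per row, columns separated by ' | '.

== RESULT ==
parts.name
alice

Derivation:
After WHERE (1 rows):
parts.city | parts.name | parts.amt
LA | alice | 8
After SELECT (1 rows):
parts.name
alice
After ORDER BY (1 rows):
parts.name
alice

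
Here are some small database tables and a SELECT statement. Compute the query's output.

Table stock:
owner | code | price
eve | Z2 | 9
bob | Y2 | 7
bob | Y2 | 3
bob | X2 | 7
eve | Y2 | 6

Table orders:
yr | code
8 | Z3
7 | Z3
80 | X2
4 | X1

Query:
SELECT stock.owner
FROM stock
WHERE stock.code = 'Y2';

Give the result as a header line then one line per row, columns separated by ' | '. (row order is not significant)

After WHERE (3 rows):
stock.owner | stock.code | stock.price
bob | Y2 | 7
bob | Y2 | 3
eve | Y2 | 6
After SELECT (3 rows):
stock.owner
bob
bob
eve

== RESULT ==
stock.owner
bob
bob
eve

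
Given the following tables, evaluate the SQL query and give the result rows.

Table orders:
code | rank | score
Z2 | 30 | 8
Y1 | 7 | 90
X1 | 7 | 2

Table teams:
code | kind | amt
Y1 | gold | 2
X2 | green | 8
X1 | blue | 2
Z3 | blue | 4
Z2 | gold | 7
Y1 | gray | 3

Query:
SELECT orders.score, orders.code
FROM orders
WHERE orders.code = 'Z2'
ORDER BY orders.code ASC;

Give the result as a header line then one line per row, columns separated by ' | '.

After WHERE (1 rows):
orders.code | orders.rank | orders.score
Z2 | 30 | 8
After SELECT (1 rows):
orders.score | orders.code
8 | Z2
After ORDER BY (1 rows):
orders.score | orders.code
8 | Z2

== RESULT ==
orders.score | orders.code
8 | Z2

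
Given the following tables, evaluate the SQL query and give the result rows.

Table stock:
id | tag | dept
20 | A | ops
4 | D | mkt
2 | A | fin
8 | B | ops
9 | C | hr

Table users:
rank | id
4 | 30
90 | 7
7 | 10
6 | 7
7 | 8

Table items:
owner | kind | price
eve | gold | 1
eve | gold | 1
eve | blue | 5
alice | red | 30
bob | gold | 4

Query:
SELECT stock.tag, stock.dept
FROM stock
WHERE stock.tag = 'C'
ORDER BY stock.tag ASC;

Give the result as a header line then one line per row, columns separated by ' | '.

== RESULT ==
stock.tag | stock.dept
C | hr

Derivation:
After WHERE (1 rows):
stock.id | stock.tag | stock.dept
9 | C | hr
After SELECT (1 rows):
stock.tag | stock.dept
C | hr
After ORDER BY (1 rows):
stock.tag | stock.dept
C | hr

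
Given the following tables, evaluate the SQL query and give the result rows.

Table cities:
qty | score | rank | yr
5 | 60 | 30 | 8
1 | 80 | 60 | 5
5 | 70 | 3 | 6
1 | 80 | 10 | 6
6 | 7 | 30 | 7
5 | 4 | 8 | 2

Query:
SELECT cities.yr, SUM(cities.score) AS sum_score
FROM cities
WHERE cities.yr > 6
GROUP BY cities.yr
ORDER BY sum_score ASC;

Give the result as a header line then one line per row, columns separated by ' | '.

After WHERE (2 rows):
cities.qty | cities.score | cities.rank | cities.yr
5 | 60 | 30 | 8
6 | 7 | 30 | 7
After GROUP BY (2 rows):
cities.yr | sum_score
8 | 60
7 | 7
After ORDER BY (2 rows):
cities.yr | sum_score
7 | 7
8 | 60

== RESULT ==
cities.yr | sum_score
7 | 7
8 | 60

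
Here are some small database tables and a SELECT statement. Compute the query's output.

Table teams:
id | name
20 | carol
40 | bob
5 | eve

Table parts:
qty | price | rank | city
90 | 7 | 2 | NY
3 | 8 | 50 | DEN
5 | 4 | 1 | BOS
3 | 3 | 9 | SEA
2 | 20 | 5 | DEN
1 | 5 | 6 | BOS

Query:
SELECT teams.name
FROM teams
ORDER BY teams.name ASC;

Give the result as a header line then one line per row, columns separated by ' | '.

After SELECT (3 rows):
teams.name
carol
bob
eve
After ORDER BY (3 rows):
teams.name
bob
carol
eve

== RESULT ==
teams.name
bob
carol
eve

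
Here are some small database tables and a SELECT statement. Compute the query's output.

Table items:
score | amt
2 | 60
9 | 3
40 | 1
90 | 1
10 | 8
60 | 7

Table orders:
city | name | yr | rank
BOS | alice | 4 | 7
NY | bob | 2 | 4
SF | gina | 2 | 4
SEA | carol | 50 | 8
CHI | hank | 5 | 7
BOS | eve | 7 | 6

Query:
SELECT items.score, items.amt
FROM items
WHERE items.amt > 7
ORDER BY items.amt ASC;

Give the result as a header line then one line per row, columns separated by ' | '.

After WHERE (2 rows):
items.score | items.amt
2 | 60
10 | 8
After SELECT (2 rows):
items.score | items.amt
2 | 60
10 | 8
After ORDER BY (2 rows):
items.score | items.amt
10 | 8
2 | 60

== RESULT ==
items.score | items.amt
10 | 8
2 | 60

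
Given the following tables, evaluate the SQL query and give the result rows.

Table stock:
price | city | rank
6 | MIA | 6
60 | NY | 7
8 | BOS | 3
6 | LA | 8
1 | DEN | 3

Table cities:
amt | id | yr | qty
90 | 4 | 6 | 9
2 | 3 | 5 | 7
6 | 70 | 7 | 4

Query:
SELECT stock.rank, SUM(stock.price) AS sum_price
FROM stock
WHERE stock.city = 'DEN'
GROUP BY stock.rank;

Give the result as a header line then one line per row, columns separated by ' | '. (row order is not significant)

== RESULT ==
stock.rank | sum_price
3 | 1

Derivation:
After WHERE (1 rows):
stock.price | stock.city | stock.rank
1 | DEN | 3
After GROUP BY (1 rows):
stock.rank | sum_price
3 | 1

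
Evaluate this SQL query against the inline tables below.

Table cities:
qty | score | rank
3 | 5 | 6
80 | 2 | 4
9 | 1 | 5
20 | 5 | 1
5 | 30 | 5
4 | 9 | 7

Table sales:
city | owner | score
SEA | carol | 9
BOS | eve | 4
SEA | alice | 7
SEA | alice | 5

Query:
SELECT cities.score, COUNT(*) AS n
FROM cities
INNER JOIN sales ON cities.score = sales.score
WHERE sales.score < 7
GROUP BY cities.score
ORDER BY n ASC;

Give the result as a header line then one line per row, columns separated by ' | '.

== RESULT ==
cities.score | n
5 | 2

Derivation:
After JOIN sales (3 rows):
cities.qty | cities.score | cities.rank | sales.city | sales.owner | sales.score
3 | 5 | 6 | SEA | alice | 5
20 | 5 | 1 | SEA | alice | 5
4 | 9 | 7 | SEA | carol | 9
After WHERE (2 rows):
cities.qty | cities.score | cities.rank | sales.city | sales.owner | sales.score
3 | 5 | 6 | SEA | alice | 5
20 | 5 | 1 | SEA | alice | 5
After GROUP BY (1 rows):
cities.score | n
5 | 2
After ORDER BY (1 rows):
cities.score | n
5 | 2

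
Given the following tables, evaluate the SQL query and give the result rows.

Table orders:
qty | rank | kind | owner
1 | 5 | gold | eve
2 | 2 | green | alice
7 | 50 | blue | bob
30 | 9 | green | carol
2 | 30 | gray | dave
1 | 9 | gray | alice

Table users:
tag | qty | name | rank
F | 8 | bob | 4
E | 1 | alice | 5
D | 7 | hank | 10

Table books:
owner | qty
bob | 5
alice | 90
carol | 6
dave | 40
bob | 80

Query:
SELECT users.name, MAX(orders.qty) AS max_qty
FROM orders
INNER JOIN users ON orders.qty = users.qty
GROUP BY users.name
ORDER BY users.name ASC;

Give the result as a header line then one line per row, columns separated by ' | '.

== RESULT ==
users.name | max_qty
alice | 1
hank | 7

Derivation:
After JOIN users (3 rows):
orders.qty | orders.rank | orders.kind | orders.owner | users.tag | users.qty | users.name | users.rank
1 | 5 | gold | eve | E | 1 | alice | 5
7 | 50 | blue | bob | D | 7 | hank | 10
1 | 9 | gray | alice | E | 1 | alice | 5
After GROUP BY (2 rows):
users.name | max_qty
alice | 1
hank | 7
After ORDER BY (2 rows):
users.name | max_qty
alice | 1
hank | 7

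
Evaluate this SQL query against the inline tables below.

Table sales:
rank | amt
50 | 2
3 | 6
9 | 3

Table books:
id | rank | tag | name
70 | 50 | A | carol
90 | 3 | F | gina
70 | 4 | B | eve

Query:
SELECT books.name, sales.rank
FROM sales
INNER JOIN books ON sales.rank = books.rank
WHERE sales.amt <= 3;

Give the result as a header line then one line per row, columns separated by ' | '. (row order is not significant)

After JOIN books (2 rows):
sales.rank | sales.amt | books.id | books.rank | books.tag | books.name
50 | 2 | 70 | 50 | A | carol
3 | 6 | 90 | 3 | F | gina
After WHERE (1 rows):
sales.rank | sales.amt | books.id | books.rank | books.tag | books.name
50 | 2 | 70 | 50 | A | carol
After SELECT (1 rows):
books.name | sales.rank
carol | 50

== RESULT ==
books.name | sales.rank
carol | 50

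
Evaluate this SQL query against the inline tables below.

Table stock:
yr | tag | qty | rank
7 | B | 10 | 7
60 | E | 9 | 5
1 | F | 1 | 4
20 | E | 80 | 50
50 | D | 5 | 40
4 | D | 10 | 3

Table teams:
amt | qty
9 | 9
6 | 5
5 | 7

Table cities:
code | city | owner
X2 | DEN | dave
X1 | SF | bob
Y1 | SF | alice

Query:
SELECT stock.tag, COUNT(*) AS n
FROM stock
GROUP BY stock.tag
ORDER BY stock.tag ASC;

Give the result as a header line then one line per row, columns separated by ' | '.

After GROUP BY (4 rows):
stock.tag | n
B | 1
E | 2
F | 1
D | 2
After ORDER BY (4 rows):
stock.tag | n
B | 1
D | 2
E | 2
F | 1

== RESULT ==
stock.tag | n
B | 1
D | 2
E | 2
F | 1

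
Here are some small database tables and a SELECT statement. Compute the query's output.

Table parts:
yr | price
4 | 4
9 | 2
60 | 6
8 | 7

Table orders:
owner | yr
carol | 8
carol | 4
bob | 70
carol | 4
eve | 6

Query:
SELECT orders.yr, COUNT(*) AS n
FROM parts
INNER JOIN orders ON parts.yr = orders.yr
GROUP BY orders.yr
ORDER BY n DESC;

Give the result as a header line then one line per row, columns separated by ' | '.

After JOIN orders (3 rows):
parts.yr | parts.price | orders.owner | orders.yr
4 | 4 | carol | 4
4 | 4 | carol | 4
8 | 7 | carol | 8
After GROUP BY (2 rows):
orders.yr | n
4 | 2
8 | 1
After ORDER BY (2 rows):
orders.yr | n
4 | 2
8 | 1

== RESULT ==
orders.yr | n
4 | 2
8 | 1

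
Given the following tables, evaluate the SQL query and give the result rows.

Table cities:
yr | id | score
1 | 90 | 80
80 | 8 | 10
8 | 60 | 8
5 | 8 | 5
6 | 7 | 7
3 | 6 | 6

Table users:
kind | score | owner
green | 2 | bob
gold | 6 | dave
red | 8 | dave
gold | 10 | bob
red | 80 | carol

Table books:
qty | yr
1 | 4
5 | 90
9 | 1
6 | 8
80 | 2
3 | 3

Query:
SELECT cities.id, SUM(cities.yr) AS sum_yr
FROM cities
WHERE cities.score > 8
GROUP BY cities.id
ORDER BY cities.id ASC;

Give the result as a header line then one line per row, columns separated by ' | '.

After WHERE (2 rows):
cities.yr | cities.id | cities.score
1 | 90 | 80
80 | 8 | 10
After GROUP BY (2 rows):
cities.id | sum_yr
90 | 1
8 | 80
After ORDER BY (2 rows):
cities.id | sum_yr
8 | 80
90 | 1

== RESULT ==
cities.id | sum_yr
8 | 80
90 | 1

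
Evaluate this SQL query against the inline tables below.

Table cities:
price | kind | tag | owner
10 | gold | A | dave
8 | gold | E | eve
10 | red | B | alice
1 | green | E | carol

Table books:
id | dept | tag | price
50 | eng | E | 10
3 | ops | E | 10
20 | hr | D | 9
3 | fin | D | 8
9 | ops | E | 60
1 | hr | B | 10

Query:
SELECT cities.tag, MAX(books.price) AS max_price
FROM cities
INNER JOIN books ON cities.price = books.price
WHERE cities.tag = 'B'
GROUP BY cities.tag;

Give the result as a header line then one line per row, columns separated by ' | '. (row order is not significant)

== RESULT ==
cities.tag | max_price
B | 10

Derivation:
After JOIN books (7 rows):
cities.price | cities.kind | cities.tag | cities.owner | books.id | books.dept | books.tag | books.price
10 | gold | A | dave | 50 | eng | E | 10
10 | gold | A | dave | 3 | ops | E | 10
10 | gold | A | dave | 1 | hr | B | 10
8 | gold | E | eve | 3 | fin | D | 8
10 | red | B | alice | 50 | eng | E | 10
10 | red | B | alice | 3 | ops | E | 10
10 | red | B | alice | 1 | hr | B | 10
After WHERE (3 rows):
cities.price | cities.kind | cities.tag | cities.owner | books.id | books.dept | books.tag | books.price
10 | red | B | alice | 50 | eng | E | 10
10 | red | B | alice | 3 | ops | E | 10
10 | red | B | alice | 1 | hr | B | 10
After GROUP BY (1 rows):
cities.tag | max_price
B | 10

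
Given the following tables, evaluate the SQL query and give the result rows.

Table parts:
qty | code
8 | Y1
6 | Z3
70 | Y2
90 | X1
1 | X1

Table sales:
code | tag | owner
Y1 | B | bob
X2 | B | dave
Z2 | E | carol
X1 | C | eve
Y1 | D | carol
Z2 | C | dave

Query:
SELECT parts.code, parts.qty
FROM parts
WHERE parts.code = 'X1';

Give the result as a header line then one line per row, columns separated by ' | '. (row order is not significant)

After WHERE (2 rows):
parts.qty | parts.code
90 | X1
1 | X1
After SELECT (2 rows):
parts.code | parts.qty
X1 | 90
X1 | 1

== RESULT ==
parts.code | parts.qty
X1 | 90
X1 | 1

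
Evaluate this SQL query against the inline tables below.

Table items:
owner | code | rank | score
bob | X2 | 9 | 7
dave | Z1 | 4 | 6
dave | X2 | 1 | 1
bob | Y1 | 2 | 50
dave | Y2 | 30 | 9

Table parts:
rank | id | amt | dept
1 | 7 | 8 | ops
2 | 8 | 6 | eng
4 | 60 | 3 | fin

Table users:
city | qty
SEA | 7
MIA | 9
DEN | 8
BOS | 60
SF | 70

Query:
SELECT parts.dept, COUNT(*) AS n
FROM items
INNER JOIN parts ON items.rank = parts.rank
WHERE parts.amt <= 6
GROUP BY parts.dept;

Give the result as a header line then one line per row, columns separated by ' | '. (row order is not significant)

After JOIN parts (3 rows):
items.owner | items.code | items.rank | items.score | parts.rank | parts.id | parts.amt | parts.dept
dave | Z1 | 4 | 6 | 4 | 60 | 3 | fin
dave | X2 | 1 | 1 | 1 | 7 | 8 | ops
bob | Y1 | 2 | 50 | 2 | 8 | 6 | eng
After WHERE (2 rows):
items.owner | items.code | items.rank | items.score | parts.rank | parts.id | parts.amt | parts.dept
dave | Z1 | 4 | 6 | 4 | 60 | 3 | fin
bob | Y1 | 2 | 50 | 2 | 8 | 6 | eng
After GROUP BY (2 rows):
parts.dept | n
fin | 1
eng | 1

== RESULT ==
parts.dept | n
fin | 1
eng | 1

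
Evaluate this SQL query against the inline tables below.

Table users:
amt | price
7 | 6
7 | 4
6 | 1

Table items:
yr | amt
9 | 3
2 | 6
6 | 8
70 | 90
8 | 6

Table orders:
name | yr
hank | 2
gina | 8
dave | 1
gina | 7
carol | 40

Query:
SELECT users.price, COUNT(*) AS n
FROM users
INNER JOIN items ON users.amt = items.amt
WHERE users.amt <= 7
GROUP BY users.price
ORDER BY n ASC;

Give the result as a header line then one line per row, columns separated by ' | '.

After JOIN items (2 rows):
users.amt | users.price | items.yr | items.amt
6 | 1 | 2 | 6
6 | 1 | 8 | 6
After WHERE (2 rows):
users.amt | users.price | items.yr | items.amt
6 | 1 | 2 | 6
6 | 1 | 8 | 6
After GROUP BY (1 rows):
users.price | n
1 | 2
After ORDER BY (1 rows):
users.price | n
1 | 2

== RESULT ==
users.price | n
1 | 2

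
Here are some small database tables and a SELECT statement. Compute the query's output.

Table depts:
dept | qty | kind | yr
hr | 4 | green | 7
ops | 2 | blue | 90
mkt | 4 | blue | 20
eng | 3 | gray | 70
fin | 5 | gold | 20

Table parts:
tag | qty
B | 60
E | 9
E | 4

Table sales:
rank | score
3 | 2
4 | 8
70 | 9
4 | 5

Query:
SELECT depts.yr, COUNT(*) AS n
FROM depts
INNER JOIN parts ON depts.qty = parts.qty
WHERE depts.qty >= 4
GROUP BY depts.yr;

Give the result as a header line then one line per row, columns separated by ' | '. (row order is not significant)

== RESULT ==
depts.yr | n
7 | 1
20 | 1

Derivation:
After JOIN parts (2 rows):
depts.dept | depts.qty | depts.kind | depts.yr | parts.tag | parts.qty
hr | 4 | green | 7 | E | 4
mkt | 4 | blue | 20 | E | 4
After WHERE (2 rows):
depts.dept | depts.qty | depts.kind | depts.yr | parts.tag | parts.qty
hr | 4 | green | 7 | E | 4
mkt | 4 | blue | 20 | E | 4
After GROUP BY (2 rows):
depts.yr | n
7 | 1
20 | 1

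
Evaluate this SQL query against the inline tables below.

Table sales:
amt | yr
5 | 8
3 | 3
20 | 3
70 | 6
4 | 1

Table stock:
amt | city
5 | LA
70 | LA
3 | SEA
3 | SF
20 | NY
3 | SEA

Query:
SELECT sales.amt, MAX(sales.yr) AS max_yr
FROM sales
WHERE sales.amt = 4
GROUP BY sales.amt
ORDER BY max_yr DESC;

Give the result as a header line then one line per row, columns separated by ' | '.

After WHERE (1 rows):
sales.amt | sales.yr
4 | 1
After GROUP BY (1 rows):
sales.amt | max_yr
4 | 1
After ORDER BY (1 rows):
sales.amt | max_yr
4 | 1

== RESULT ==
sales.amt | max_yr
4 | 1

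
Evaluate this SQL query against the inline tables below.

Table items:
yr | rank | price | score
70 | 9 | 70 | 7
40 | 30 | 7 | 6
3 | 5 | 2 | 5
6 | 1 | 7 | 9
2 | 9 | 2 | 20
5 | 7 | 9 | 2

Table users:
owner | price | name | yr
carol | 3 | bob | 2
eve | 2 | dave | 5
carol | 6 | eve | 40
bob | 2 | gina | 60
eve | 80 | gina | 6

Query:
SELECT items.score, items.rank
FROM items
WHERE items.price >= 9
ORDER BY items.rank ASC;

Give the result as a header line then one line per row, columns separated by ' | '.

== RESULT ==
items.score | items.rank
2 | 7
7 | 9

Derivation:
After WHERE (2 rows):
items.yr | items.rank | items.price | items.score
70 | 9 | 70 | 7
5 | 7 | 9 | 2
After SELECT (2 rows):
items.score | items.rank
7 | 9
2 | 7
After ORDER BY (2 rows):
items.score | items.rank
2 | 7
7 | 9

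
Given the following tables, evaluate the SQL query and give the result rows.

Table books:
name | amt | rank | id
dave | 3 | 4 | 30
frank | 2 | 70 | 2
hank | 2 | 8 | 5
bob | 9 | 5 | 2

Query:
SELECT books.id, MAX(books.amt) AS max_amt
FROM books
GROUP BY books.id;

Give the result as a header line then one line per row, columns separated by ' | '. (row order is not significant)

== RESULT ==
books.id | max_amt
30 | 3
2 | 9
5 | 2

Derivation:
After GROUP BY (3 rows):
books.id | max_amt
30 | 3
2 | 9
5 | 2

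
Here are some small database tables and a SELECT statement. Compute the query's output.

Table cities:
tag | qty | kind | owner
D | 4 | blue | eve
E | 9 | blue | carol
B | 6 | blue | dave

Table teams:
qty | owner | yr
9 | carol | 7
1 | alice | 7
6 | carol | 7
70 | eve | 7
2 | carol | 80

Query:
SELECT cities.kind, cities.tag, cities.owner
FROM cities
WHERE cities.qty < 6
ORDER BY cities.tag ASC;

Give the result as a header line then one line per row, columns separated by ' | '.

== RESULT ==
cities.kind | cities.tag | cities.owner
blue | D | eve

Derivation:
After WHERE (1 rows):
cities.tag | cities.qty | cities.kind | cities.owner
D | 4 | blue | eve
After SELECT (1 rows):
cities.kind | cities.tag | cities.owner
blue | D | eve
After ORDER BY (1 rows):
cities.kind | cities.tag | cities.owner
blue | D | eve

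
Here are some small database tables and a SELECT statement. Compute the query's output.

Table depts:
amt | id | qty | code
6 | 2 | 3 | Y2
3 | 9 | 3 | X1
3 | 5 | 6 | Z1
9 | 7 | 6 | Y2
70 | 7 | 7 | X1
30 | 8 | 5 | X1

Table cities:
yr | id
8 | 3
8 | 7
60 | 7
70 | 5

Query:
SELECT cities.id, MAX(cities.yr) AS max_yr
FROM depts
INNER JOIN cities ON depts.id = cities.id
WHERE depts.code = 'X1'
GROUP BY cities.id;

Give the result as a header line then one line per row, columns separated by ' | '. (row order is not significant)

== RESULT ==
cities.id | max_yr
7 | 60

Derivation:
After JOIN cities (5 rows):
depts.amt | depts.id | depts.qty | depts.code | cities.yr | cities.id
3 | 5 | 6 | Z1 | 70 | 5
9 | 7 | 6 | Y2 | 8 | 7
9 | 7 | 6 | Y2 | 60 | 7
70 | 7 | 7 | X1 | 8 | 7
70 | 7 | 7 | X1 | 60 | 7
After WHERE (2 rows):
depts.amt | depts.id | depts.qty | depts.code | cities.yr | cities.id
70 | 7 | 7 | X1 | 8 | 7
70 | 7 | 7 | X1 | 60 | 7
After GROUP BY (1 rows):
cities.id | max_yr
7 | 60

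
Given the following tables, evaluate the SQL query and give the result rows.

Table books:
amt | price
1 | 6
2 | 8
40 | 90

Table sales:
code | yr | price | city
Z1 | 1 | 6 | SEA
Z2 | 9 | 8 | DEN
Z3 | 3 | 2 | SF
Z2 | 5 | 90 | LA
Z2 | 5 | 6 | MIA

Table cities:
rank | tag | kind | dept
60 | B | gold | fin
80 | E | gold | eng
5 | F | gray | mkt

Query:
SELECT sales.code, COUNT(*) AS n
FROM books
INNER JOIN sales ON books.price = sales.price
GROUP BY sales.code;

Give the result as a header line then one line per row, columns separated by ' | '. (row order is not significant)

== RESULT ==
sales.code | n
Z1 | 1
Z2 | 3

Derivation:
After JOIN sales (4 rows):
books.amt | books.price | sales.code | sales.yr | sales.price | sales.city
1 | 6 | Z1 | 1 | 6 | SEA
1 | 6 | Z2 | 5 | 6 | MIA
2 | 8 | Z2 | 9 | 8 | DEN
40 | 90 | Z2 | 5 | 90 | LA
After GROUP BY (2 rows):
sales.code | n
Z1 | 1
Z2 | 3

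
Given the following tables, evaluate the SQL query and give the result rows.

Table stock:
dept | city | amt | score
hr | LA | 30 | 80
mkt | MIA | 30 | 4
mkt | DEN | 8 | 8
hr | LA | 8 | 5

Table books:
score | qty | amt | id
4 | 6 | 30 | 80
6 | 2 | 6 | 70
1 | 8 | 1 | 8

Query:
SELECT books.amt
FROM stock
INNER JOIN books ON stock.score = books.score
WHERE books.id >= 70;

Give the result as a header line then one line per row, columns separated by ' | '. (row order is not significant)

After JOIN books (1 rows):
stock.dept | stock.city | stock.amt | stock.score | books.score | books.qty | books.amt | books.id
mkt | MIA | 30 | 4 | 4 | 6 | 30 | 80
After WHERE (1 rows):
stock.dept | stock.city | stock.amt | stock.score | books.score | books.qty | books.amt | books.id
mkt | MIA | 30 | 4 | 4 | 6 | 30 | 80
After SELECT (1 rows):
books.amt
30

== RESULT ==
books.amt
30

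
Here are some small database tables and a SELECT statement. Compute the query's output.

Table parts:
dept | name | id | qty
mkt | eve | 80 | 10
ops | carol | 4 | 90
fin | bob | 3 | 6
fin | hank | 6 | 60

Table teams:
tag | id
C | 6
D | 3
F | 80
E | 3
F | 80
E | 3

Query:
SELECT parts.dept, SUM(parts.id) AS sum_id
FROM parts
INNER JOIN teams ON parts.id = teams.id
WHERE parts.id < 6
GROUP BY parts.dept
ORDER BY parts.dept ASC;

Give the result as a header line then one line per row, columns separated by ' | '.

== RESULT ==
parts.dept | sum_id
fin | 9

Derivation:
After JOIN teams (6 rows):
parts.dept | parts.name | parts.id | parts.qty | teams.tag | teams.id
mkt | eve | 80 | 10 | F | 80
mkt | eve | 80 | 10 | F | 80
fin | bob | 3 | 6 | D | 3
fin | bob | 3 | 6 | E | 3
fin | bob | 3 | 6 | E | 3
fin | hank | 6 | 60 | C | 6
After WHERE (3 rows):
parts.dept | parts.name | parts.id | parts.qty | teams.tag | teams.id
fin | bob | 3 | 6 | D | 3
fin | bob | 3 | 6 | E | 3
fin | bob | 3 | 6 | E | 3
After GROUP BY (1 rows):
parts.dept | sum_id
fin | 9
After ORDER BY (1 rows):
parts.dept | sum_id
fin | 9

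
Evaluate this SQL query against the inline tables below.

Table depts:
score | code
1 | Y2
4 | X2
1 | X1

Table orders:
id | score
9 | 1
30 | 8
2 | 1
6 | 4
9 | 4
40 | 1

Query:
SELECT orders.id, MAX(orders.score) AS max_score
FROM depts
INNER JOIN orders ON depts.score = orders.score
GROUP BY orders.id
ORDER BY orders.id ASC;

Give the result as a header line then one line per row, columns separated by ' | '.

After JOIN orders (8 rows):
depts.score | depts.code | orders.id | orders.score
1 | Y2 | 9 | 1
1 | Y2 | 2 | 1
1 | Y2 | 40 | 1
4 | X2 | 6 | 4
4 | X2 | 9 | 4
1 | X1 | 9 | 1
1 | X1 | 2 | 1
1 | X1 | 40 | 1
After GROUP BY (4 rows):
orders.id | max_score
9 | 4
2 | 1
40 | 1
6 | 4
After ORDER BY (4 rows):
orders.id | max_score
2 | 1
6 | 4
9 | 4
40 | 1

== RESULT ==
orders.id | max_score
2 | 1
6 | 4
9 | 4
40 | 1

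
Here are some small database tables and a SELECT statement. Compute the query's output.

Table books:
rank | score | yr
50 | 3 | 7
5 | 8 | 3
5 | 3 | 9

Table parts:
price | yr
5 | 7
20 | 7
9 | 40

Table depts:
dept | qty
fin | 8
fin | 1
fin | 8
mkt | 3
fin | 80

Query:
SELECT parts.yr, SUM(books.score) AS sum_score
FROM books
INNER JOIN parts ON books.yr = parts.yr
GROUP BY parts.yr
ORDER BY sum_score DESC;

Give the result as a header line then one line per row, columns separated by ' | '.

== RESULT ==
parts.yr | sum_score
7 | 6

Derivation:
After JOIN parts (2 rows):
books.rank | books.score | books.yr | parts.price | parts.yr
50 | 3 | 7 | 5 | 7
50 | 3 | 7 | 20 | 7
After GROUP BY (1 rows):
parts.yr | sum_score
7 | 6
After ORDER BY (1 rows):
parts.yr | sum_score
7 | 6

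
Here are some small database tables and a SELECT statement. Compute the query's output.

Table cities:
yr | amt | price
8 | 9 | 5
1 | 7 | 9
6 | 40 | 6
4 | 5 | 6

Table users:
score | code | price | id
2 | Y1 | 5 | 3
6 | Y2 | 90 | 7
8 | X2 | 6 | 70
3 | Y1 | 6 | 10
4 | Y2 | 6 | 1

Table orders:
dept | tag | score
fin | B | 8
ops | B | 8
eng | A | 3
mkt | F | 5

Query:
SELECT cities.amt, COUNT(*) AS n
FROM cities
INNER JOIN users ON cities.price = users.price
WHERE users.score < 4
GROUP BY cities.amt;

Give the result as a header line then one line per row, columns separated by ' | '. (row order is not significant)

== RESULT ==
cities.amt | n
9 | 1
40 | 1
5 | 1

Derivation:
After JOIN users (7 rows):
cities.yr | cities.amt | cities.price | users.score | users.code | users.price | users.id
8 | 9 | 5 | 2 | Y1 | 5 | 3
6 | 40 | 6 | 8 | X2 | 6 | 70
6 | 40 | 6 | 3 | Y1 | 6 | 10
6 | 40 | 6 | 4 | Y2 | 6 | 1
4 | 5 | 6 | 8 | X2 | 6 | 70
4 | 5 | 6 | 3 | Y1 | 6 | 10
4 | 5 | 6 | 4 | Y2 | 6 | 1
After WHERE (3 rows):
cities.yr | cities.amt | cities.price | users.score | users.code | users.price | users.id
8 | 9 | 5 | 2 | Y1 | 5 | 3
6 | 40 | 6 | 3 | Y1 | 6 | 10
4 | 5 | 6 | 3 | Y1 | 6 | 10
After GROUP BY (3 rows):
cities.amt | n
9 | 1
40 | 1
5 | 1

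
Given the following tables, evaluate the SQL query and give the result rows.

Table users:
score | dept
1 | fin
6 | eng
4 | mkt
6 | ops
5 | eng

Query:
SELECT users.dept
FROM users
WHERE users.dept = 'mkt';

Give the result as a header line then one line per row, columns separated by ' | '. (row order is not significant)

After WHERE (1 rows):
users.score | users.dept
4 | mkt
After SELECT (1 rows):
users.dept
mkt

== RESULT ==
users.dept
mkt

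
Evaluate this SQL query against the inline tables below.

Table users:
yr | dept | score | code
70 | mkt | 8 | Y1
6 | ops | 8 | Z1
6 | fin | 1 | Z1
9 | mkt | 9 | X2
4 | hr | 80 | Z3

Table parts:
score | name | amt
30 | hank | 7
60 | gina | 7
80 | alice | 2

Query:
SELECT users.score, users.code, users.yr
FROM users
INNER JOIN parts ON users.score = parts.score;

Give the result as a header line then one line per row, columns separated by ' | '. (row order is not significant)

After JOIN parts (1 rows):
users.yr | users.dept | users.score | users.code | parts.score | parts.name | parts.amt
4 | hr | 80 | Z3 | 80 | alice | 2
After SELECT (1 rows):
users.score | users.code | users.yr
80 | Z3 | 4

== RESULT ==
users.score | users.code | users.yr
80 | Z3 | 4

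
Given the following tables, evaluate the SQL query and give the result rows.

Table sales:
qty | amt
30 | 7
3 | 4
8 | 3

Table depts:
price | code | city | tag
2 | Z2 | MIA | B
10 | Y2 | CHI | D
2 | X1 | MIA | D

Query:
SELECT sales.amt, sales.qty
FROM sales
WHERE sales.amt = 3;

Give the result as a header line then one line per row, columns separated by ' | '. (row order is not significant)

After WHERE (1 rows):
sales.qty | sales.amt
8 | 3
After SELECT (1 rows):
sales.amt | sales.qty
3 | 8

== RESULT ==
sales.amt | sales.qty
3 | 8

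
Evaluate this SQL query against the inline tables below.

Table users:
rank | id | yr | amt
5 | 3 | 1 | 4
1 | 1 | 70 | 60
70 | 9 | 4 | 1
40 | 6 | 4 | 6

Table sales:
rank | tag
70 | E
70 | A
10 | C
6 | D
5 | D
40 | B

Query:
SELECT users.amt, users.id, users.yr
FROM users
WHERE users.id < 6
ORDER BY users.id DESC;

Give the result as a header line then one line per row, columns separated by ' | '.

== RESULT ==
users.amt | users.id | users.yr
4 | 3 | 1
60 | 1 | 70

Derivation:
After WHERE (2 rows):
users.rank | users.id | users.yr | users.amt
5 | 3 | 1 | 4
1 | 1 | 70 | 60
After SELECT (2 rows):
users.amt | users.id | users.yr
4 | 3 | 1
60 | 1 | 70
After ORDER BY (2 rows):
users.amt | users.id | users.yr
4 | 3 | 1
60 | 1 | 70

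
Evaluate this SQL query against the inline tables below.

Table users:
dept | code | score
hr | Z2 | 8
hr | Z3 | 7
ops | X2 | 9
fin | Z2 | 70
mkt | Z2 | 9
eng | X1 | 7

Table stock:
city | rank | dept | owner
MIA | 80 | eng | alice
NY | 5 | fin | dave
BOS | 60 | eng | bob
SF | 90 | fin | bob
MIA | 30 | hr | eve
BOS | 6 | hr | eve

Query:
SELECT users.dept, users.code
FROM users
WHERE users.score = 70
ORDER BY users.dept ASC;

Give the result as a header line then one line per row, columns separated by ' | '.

After WHERE (1 rows):
users.dept | users.code | users.score
fin | Z2 | 70
After SELECT (1 rows):
users.dept | users.code
fin | Z2
After ORDER BY (1 rows):
users.dept | users.code
fin | Z2

== RESULT ==
users.dept | users.code
fin | Z2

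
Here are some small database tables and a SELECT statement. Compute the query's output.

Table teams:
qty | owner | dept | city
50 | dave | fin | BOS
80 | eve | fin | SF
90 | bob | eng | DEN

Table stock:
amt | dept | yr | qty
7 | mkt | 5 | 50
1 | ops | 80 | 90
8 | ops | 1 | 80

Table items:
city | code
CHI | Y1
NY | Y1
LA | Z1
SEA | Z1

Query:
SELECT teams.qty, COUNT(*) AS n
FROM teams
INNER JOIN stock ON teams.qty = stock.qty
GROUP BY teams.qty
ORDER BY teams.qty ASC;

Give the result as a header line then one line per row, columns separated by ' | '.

== RESULT ==
teams.qty | n
50 | 1
80 | 1
90 | 1

Derivation:
After JOIN stock (3 rows):
teams.qty | teams.owner | teams.dept | teams.city | stock.amt | stock.dept | stock.yr | stock.qty
50 | dave | fin | BOS | 7 | mkt | 5 | 50
80 | eve | fin | SF | 8 | ops | 1 | 80
90 | bob | eng | DEN | 1 | ops | 80 | 90
After GROUP BY (3 rows):
teams.qty | n
50 | 1
80 | 1
90 | 1
After ORDER BY (3 rows):
teams.qty | n
50 | 1
80 | 1
90 | 1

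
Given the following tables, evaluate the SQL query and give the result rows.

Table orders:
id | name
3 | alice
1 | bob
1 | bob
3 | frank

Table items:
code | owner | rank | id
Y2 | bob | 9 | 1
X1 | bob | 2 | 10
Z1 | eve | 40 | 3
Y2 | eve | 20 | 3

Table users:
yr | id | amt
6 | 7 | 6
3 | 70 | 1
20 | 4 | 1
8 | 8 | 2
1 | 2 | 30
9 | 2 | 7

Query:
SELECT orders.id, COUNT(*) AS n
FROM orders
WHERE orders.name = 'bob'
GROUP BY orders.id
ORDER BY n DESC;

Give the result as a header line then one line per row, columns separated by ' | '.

== RESULT ==
orders.id | n
1 | 2

Derivation:
After WHERE (2 rows):
orders.id | orders.name
1 | bob
1 | bob
After GROUP BY (1 rows):
orders.id | n
1 | 2
After ORDER BY (1 rows):
orders.id | n
1 | 2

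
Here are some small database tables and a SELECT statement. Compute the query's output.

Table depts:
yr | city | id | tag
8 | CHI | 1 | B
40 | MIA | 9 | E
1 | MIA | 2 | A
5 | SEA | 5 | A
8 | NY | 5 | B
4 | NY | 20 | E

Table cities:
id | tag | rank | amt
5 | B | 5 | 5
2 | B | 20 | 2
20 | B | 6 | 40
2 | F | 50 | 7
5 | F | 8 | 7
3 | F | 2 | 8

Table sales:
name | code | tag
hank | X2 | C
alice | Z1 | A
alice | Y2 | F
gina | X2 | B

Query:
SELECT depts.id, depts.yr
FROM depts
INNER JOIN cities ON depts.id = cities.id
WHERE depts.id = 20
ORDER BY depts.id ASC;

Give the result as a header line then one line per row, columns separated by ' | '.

After JOIN cities (7 rows):
depts.yr | depts.city | depts.id | depts.tag | cities.id | cities.tag | cities.rank | cities.amt
1 | MIA | 2 | A | 2 | B | 20 | 2
1 | MIA | 2 | A | 2 | F | 50 | 7
5 | SEA | 5 | A | 5 | B | 5 | 5
5 | SEA | 5 | A | 5 | F | 8 | 7
8 | NY | 5 | B | 5 | B | 5 | 5
8 | NY | 5 | B | 5 | F | 8 | 7
4 | NY | 20 | E | 20 | B | 6 | 40
After WHERE (1 rows):
depts.yr | depts.city | depts.id | depts.tag | cities.id | cities.tag | cities.rank | cities.amt
4 | NY | 20 | E | 20 | B | 6 | 40
After SELECT (1 rows):
depts.id | depts.yr
20 | 4
After ORDER BY (1 rows):
depts.id | depts.yr
20 | 4

== RESULT ==
depts.id | depts.yr
20 | 4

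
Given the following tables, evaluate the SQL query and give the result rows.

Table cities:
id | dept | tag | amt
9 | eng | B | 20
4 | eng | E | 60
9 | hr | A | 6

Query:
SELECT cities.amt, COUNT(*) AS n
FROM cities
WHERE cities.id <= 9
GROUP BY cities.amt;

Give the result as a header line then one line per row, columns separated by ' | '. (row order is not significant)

== RESULT ==
cities.amt | n
20 | 1
60 | 1
6 | 1

Derivation:
After WHERE (3 rows):
cities.id | cities.dept | cities.tag | cities.amt
9 | eng | B | 20
4 | eng | E | 60
9 | hr | A | 6
After GROUP BY (3 rows):
cities.amt | n
20 | 1
60 | 1
6 | 1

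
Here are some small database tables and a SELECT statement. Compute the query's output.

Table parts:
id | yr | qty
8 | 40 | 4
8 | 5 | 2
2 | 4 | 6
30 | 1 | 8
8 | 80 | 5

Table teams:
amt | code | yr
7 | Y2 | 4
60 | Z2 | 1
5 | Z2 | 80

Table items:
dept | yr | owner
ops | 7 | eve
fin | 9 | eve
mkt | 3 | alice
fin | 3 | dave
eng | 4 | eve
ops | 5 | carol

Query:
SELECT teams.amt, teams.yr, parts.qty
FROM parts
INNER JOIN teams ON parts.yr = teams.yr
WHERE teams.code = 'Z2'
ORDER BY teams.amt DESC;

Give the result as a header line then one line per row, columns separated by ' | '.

== RESULT ==
teams.amt | teams.yr | parts.qty
60 | 1 | 8
5 | 80 | 5

Derivation:
After JOIN teams (3 rows):
parts.id | parts.yr | parts.qty | teams.amt | teams.code | teams.yr
2 | 4 | 6 | 7 | Y2 | 4
30 | 1 | 8 | 60 | Z2 | 1
8 | 80 | 5 | 5 | Z2 | 80
After WHERE (2 rows):
parts.id | parts.yr | parts.qty | teams.amt | teams.code | teams.yr
30 | 1 | 8 | 60 | Z2 | 1
8 | 80 | 5 | 5 | Z2 | 80
After SELECT (2 rows):
teams.amt | teams.yr | parts.qty
60 | 1 | 8
5 | 80 | 5
After ORDER BY (2 rows):
teams.amt | teams.yr | parts.qty
60 | 1 | 8
5 | 80 | 5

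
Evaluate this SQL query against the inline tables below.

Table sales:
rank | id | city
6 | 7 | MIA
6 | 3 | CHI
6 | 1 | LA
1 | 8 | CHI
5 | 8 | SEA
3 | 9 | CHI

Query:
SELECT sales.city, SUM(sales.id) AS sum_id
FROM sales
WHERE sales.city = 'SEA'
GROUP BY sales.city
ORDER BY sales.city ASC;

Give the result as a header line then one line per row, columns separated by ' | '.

== RESULT ==
sales.city | sum_id
SEA | 8

Derivation:
After WHERE (1 rows):
sales.rank | sales.id | sales.city
5 | 8 | SEA
After GROUP BY (1 rows):
sales.city | sum_id
SEA | 8
After ORDER BY (1 rows):
sales.city | sum_id
SEA | 8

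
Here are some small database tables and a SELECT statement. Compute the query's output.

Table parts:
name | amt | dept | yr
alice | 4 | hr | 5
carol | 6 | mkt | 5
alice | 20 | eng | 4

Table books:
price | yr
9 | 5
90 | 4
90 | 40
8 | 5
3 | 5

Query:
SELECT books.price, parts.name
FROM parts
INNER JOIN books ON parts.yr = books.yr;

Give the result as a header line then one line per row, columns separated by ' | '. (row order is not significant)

== RESULT ==
books.price | parts.name
9 | alice
8 | alice
3 | alice
9 | carol
8 | carol
3 | carol
90 | alice

Derivation:
After JOIN books (7 rows):
parts.name | parts.amt | parts.dept | parts.yr | books.price | books.yr
alice | 4 | hr | 5 | 9 | 5
alice | 4 | hr | 5 | 8 | 5
alice | 4 | hr | 5 | 3 | 5
carol | 6 | mkt | 5 | 9 | 5
carol | 6 | mkt | 5 | 8 | 5
carol | 6 | mkt | 5 | 3 | 5
alice | 20 | eng | 4 | 90 | 4
After SELECT (7 rows):
books.price | parts.name
9 | alice
8 | alice
3 | alice
9 | carol
8 | carol
3 | carol
90 | alice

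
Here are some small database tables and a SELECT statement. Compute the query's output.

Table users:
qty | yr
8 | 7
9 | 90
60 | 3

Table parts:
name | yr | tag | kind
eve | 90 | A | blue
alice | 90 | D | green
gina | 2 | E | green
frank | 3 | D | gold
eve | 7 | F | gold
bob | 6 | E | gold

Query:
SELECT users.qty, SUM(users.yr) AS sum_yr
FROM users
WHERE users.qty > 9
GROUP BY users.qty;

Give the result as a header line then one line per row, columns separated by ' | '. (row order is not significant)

== RESULT ==
users.qty | sum_yr
60 | 3

Derivation:
After WHERE (1 rows):
users.qty | users.yr
60 | 3
After GROUP BY (1 rows):
users.qty | sum_yr
60 | 3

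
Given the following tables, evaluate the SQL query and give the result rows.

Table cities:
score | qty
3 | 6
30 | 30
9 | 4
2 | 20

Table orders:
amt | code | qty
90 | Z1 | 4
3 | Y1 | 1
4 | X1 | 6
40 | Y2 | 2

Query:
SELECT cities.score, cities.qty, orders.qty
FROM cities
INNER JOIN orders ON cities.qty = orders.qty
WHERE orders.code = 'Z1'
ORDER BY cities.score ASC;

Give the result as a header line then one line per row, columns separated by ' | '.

After JOIN orders (2 rows):
cities.score | cities.qty | orders.amt | orders.code | orders.qty
3 | 6 | 4 | X1 | 6
9 | 4 | 90 | Z1 | 4
After WHERE (1 rows):
cities.score | cities.qty | orders.amt | orders.code | orders.qty
9 | 4 | 90 | Z1 | 4
After SELECT (1 rows):
cities.score | cities.qty | orders.qty
9 | 4 | 4
After ORDER BY (1 rows):
cities.score | cities.qty | orders.qty
9 | 4 | 4

== RESULT ==
cities.score | cities.qty | orders.qty
9 | 4 | 4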